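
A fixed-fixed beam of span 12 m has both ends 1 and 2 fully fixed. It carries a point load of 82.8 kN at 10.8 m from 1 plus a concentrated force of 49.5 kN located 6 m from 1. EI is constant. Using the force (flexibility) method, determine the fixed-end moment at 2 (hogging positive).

Release both end moments; the primary structure is a simply-supported span 12 with redundants M_1 and M_2.
End rotations of the released simple span under the applied load (×1/EI):
  at 1: point load 82.8 at a = 10.8: Pab(L + b)/(6LEI) = 196.7/EI
  at 2: point load 82.8 at a = 10.8: Pab(L + a)/(6LEI) = 339.8/EI
  at 1: point load 49.5 at a = 6: Pab(L + b)/(6LEI) = 445.5/EI
  at 2: point load 49.5 at a = 6: Pab(L + a)/(6LEI) = 445.5/EI
  θ_10 = 642.2/EI,  θ_20 = 785.3/EI
Flexibility coefficients: a unit moment at one end gives L/(3EI) there and L/(6EI) at the far end, so f₁₁ = f₂₂ = 4/EI and f₁₂ = f₂₁ = 2/EI.
Compatibility — zero rotation at each built-in end:
  4 M_1 + 2 M_2 = 642.2
  2 M_1 + 4 M_2 = 785.3
Solving the pair gives M_1 = 83.19 kN·m and M_2 = 154.7 kN·m (hogging).

M_2 = 154.7 kN·m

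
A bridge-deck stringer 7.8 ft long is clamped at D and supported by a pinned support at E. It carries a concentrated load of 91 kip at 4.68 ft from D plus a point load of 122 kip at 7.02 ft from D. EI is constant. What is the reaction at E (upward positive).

Remove the prop at E; the released (primary) structure is a cantilever built in at D.
Free-end deflection of the primary structure under the applied loading (downward +):
  point load 91 at a = 4.68: Pa²(3L − a)/(6EI) = 6219/EI
  point load 122 at a = 7.02: Pa²(3L − a)/(6EI) = 16413/EI
  δ_0 = 22632/EI
Flexibility coefficient — unit upward force at E: δ_{EE} = L³/(3EI) = 158.2/EI.
The prop prevents deflection at E: R_E = δ_0/δ_{EE} = 22632/158.2 = 143.1 kip.

R_E = 143.1 kip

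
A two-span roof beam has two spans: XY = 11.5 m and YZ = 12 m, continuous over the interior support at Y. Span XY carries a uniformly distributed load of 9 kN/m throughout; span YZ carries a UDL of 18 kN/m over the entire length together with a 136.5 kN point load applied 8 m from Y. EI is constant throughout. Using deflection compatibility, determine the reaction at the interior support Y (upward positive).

Take M_Y as the redundant. Released structure: two simple spans XY and YZ with a hinge at Y.
Discontinuity in slope at Y on the released structure — sum the simple-span end rotations:
  span XY: UDL 9: wL³/(24EI) = 570.3/EI
  span YZ: UDL 18: wL³/(24EI) = 1296/EI
  span YZ: point load 136.5 at a = 8: Pab(L + b)/(6LEI) = 970.7/EI
  relative rotation θ_0 = (570.3 + 2267)/EI = 2837/EI
A unit hogging moment at Y produces rotation L₁/(3EI) + L₂/(3EI) = 7.833/EI.
Slope continuity at Y: θ_0 = M_Y·7.833/EI, so M_Y = 2837/7.833 = 362.2 kN·m (hogging).
Span XY, ΣM about X with M_Y applied at Y: R_Y^{XY}·11.5 = 595.1 + 362.2, so R_Y^{XY} = 83.24 kN and R_X = 103.5 − 83.24 = 20.26 kN.
Span YZ, ΣM about Z: R_Y^{YZ}·12 = 1842 + 362.2, so R_Y^{YZ} = 183.7 kN and R_Z = 352.5 − 183.7 = 168.8 kN.
R_Y = 83.24 + 183.7 = 266.9 kN.

R_Y = 266.9 kN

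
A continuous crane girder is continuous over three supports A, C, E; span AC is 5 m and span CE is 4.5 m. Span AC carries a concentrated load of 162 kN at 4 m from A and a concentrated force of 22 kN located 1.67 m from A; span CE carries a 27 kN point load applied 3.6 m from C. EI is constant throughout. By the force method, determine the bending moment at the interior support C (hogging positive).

M_C = 75.5 kN·m

Take M_C as the redundant. Released structure: two simple spans AC and CE with a hinge at C.
Discontinuity in slope at C on the released structure — sum the simple-span end rotations:
  span AC: point load 162 at a = 4: Pab(L + a)/(6LEI) = 194.4/EI
  span AC: point load 22 at a = 1.67: Pab(L + a)/(6LEI) = 27.2/EI
  span CE: point load 27 at a = 3.6: Pab(L + b)/(6LEI) = 17.5/EI
  relative rotation θ_0 = (221.6 + 17.5)/EI = 239.1/EI
A unit hogging moment at C produces rotation L₁/(3EI) + L₂/(3EI) = 3.167/EI.
Slope continuity at C: θ_0 = M_C·3.167/EI, so M_C = 239.1/3.167 = 75.5 kN·m (hogging).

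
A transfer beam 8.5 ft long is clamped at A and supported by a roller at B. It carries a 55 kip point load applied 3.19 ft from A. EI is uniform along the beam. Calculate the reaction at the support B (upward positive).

Release the roller at B. Primary structure: cantilever fixed at A.
Free-end deflection of the primary structure under the applied loading (downward +):
  point load 55 at a = 3.19: Pa²(3L − a)/(6EI) = 2081/EI
Flexibility coefficient — unit upward force at B: δ_{BB} = L³/(3EI) = 204.7/EI.
The prop prevents deflection at B: R_B = δ_0/δ_{BB} = 2081/204.7 = 10.17 kip.

R_B = 10.17 kip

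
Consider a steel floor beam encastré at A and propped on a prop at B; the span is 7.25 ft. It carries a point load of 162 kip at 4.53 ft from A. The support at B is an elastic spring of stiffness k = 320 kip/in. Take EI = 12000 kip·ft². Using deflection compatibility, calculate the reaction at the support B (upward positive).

Choose R_B as the redundant. The primary structure is the cantilever fixed at A.
Deflection at B on the released cantilever, summing each load's contribution:
  point load 162 at a = 4.53: Pa²(3L − a)/(6EI) = 9541/EI
Tip deflection under a unit load at B: L³/(3EI) = 127/EI.
With EI = 12000 kip·ft²: δ_0 = 0.79508 ft and δ_{BB} = 0.010586 ft/kip.
Compatibility — the spring shortens by R_B/k under the reaction it provides: δ_0 − R_B·δ_{BB} = R_B/k. With 1/k = 1/(320×12) ft/kip = 0.00026 ft/kip, R_B = δ_0 / (δ_{BB} + 1/k) = 0.79508 / (0.010586 + 0.00026) = 73.31 kip.

R_B = 73.31 kip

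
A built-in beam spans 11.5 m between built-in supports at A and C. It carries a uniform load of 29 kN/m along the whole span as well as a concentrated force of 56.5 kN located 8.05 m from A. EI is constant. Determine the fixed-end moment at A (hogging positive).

M_A = 360.5 kN·m

Release both end moments; the primary structure is a simply-supported span AC with redundants M_A and M_C.
Simple-span end rotations at A and C under the given loads:
  at A: UDL 29: wL³/(24EI) = 1838/EI
  at C: UDL 29: wL³/(24EI) = 1838/EI
  at A: point load 56.5 at a = 8.05: Pab(L + b)/(6LEI) = 340/EI
  at C: point load 56.5 at a = 8.05: Pab(L + a)/(6LEI) = 444.6/EI
  θ_A0 = 2178/EI,  θ_C0 = 2282/EI
Flexibility coefficients: a unit moment at one end gives L/(3EI) there and L/(6EI) at the far end, so f₁₁ = f₂₂ = 3.833/EI and f₁₂ = f₂₁ = 1.917/EI.
Compatibility — zero rotation at each built-in end:
  3.833 M_A + 1.917 M_C = 2178
  1.917 M_A + 3.833 M_C = 2282
Solving the pair gives M_A = 360.5 kN·m and M_C = 415.1 kN·m (hogging).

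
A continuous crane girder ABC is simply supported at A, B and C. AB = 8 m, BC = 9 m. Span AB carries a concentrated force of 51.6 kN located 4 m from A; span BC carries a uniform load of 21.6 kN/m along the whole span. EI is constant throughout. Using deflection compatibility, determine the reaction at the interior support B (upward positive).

Insert a hinge at B; M_B is the redundant, and each span becomes simply supported.
End slopes at the hinge B, treating each span as simply supported:
  span AB: point load 51.6 at a = 4: Pab(L + a)/(6LEI) = 206.4/EI
  span BC: UDL 21.6: wL³/(24EI) = 656.1/EI
  relative rotation θ_0 = (206.4 + 656.1)/EI = 862.5/EI
A unit hogging moment at B produces rotation L₁/(3EI) + L₂/(3EI) = 5.667/EI.
Slope continuity at B: θ_0 = M_B·5.667/EI, so M_B = 862.5/5.667 = 152.2 kN·m (hogging).
Span AB, ΣM about A with M_B applied at B: R_B^{AB}·8 = 206.4 + 152.2, so R_B^{AB} = 44.83 kN and R_A = 51.6 − 44.83 = 6.774 kN.
Span BC, ΣM about C: R_B^{BC}·9 = 874.8 + 152.2, so R_B^{BC} = 114.1 kN and R_C = 194.4 − 114.1 = 80.29 kN.
R_B = 44.83 + 114.1 = 158.9 kN.

R_B = 158.9 kN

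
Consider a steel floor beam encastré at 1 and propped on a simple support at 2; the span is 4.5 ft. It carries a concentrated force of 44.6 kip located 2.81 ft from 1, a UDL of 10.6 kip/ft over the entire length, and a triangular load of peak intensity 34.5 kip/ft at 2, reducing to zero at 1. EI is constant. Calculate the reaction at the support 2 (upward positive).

R_2 = 81.24 kip

Remove the prop at 2; the released (primary) structure is a cantilever built in at 1.
Deflection at 2 on the released cantilever, summing each load's contribution:
  point load 44.6 at a = 2.81: Pa²(3L − a)/(6EI) = 627.4/EI
  UDL 10.6: wL⁴/(8EI) = 543.3/EI
  triangular load, peak 34.5 at the free end: 11w₀L⁴/(120EI) = 1297/EI
  δ_0 = 2468/EI
Flexibility coefficient — unit upward force at 2: δ_{22} = L³/(3EI) = 30.38/EI.
The prop prevents deflection at 2: R_2 = δ_0/δ_{22} = 2468/30.38 = 81.24 kip.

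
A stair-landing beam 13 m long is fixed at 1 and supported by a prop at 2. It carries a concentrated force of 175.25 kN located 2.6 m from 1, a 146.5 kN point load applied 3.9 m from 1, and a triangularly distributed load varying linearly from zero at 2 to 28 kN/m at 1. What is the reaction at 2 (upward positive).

Take the reaction at 2 as the redundant and release it; the primary structure is a cantilever fixed at 1.
Downward deflection at the released point 2 due to the loads:
  point load 175.25 at a = 2.6: Pa²(3L − a)/(6EI) = 7187/EI
  point load 146.5 at a = 3.9: Pa²(3L − a)/(6EI) = 13035/EI
  triangular load, peak 28 at the fixed end: w₀L⁴/(30EI) = 26657/EI
  δ_0 = 46879/EI
Tip deflection under a unit load at 2: L³/(3EI) = 732.3/EI.
Compatibility at 2: δ_0 − R_2·δ_{22} = 0, so R_2 = 46879/732.3 = 64.01 kN.

R_2 = 64.01 kN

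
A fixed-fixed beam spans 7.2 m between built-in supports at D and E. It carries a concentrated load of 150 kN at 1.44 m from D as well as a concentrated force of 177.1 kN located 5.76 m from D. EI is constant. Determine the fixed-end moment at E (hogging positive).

Release both end moments; the primary structure is a simply-supported span DE with redundants M_D and M_E.
End rotations of the released simple span under the applied load (×1/EI):
  at D: point load 150 at a = 1.44: Pab(L + b)/(6LEI) = 373.2/EI
  at E: point load 150 at a = 1.44: Pab(L + a)/(6LEI) = 248.8/EI
  at D: point load 177.1 at a = 5.76: Pab(L + b)/(6LEI) = 293.8/EI
  at E: point load 177.1 at a = 5.76: Pab(L + a)/(6LEI) = 440.7/EI
  θ_D0 = 667/EI,  θ_E0 = 689.5/EI
Flexibility coefficients: a unit moment at one end gives L/(3EI) there and L/(6EI) at the far end, so f₁₁ = f₂₂ = 2.4/EI and f₁₂ = f₂₁ = 1.2/EI.
Compatibility — zero rotation at each built-in end:
  2.4 M_D + 1.2 M_E = 667
  1.2 M_D + 2.4 M_E = 689.5
Solving the pair gives M_D = 179 kN·m and M_E = 197.8 kN·m (hogging).

M_E = 197.8 kN·m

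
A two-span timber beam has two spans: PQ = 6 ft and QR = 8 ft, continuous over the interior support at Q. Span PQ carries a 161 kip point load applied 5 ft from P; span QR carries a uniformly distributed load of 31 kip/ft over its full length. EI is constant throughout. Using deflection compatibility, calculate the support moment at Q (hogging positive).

M_Q = 194.4 kip·ft

Insert a hinge at Q; M_Q is the redundant, and each span becomes simply supported.
Rotations at Q on the released spans (each span's end-slope, ×1/EI):
  span PQ: point load 161 at a = 5: Pab(L + a)/(6LEI) = 246/EI
  span QR: UDL 31: wL³/(24EI) = 661.3/EI
  relative rotation θ_0 = (246 + 661.3)/EI = 907.3/EI
A unit hogging moment at Q produces rotation L₁/(3EI) + L₂/(3EI) = 4.667/EI.
Slope continuity at Q: θ_0 = M_Q·4.667/EI, so M_Q = 907.3/4.667 = 194.4 kip·ft (hogging).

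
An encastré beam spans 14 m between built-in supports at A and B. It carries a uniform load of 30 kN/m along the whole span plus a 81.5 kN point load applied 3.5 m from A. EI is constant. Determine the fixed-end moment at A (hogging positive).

Release both end moments; the primary structure is a simply-supported span AB with redundants M_A and M_B.
End rotations of the released simple span under the applied load (×1/EI):
  at A: UDL 30: wL³/(24EI) = 3430/EI
  at B: UDL 30: wL³/(24EI) = 3430/EI
  at A: point load 81.5 at a = 3.5: Pab(L + b)/(6LEI) = 873.6/EI
  at B: point load 81.5 at a = 3.5: Pab(L + a)/(6LEI) = 624/EI
  θ_A0 = 4304/EI,  θ_B0 = 4054/EI
Flexibility coefficients: a unit moment at one end gives L/(3EI) there and L/(6EI) at the far end, so f₁₁ = f₂₂ = 4.667/EI and f₁₂ = f₂₁ = 2.333/EI.
Compatibility — zero rotation at each built-in end:
  4.667 M_A + 2.333 M_B = 4304
  2.333 M_A + 4.667 M_B = 4054
Solving the pair gives M_A = 650.5 kN·m and M_B = 543.5 kN·m (hogging).

M_A = 650.5 kN·m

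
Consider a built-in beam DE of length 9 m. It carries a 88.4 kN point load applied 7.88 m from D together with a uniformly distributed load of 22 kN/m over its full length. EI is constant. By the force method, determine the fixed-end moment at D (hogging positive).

M_D = 159.3 kN·m

Take the two fixed-end moments M_D, M_E as redundants; the released structure is the simple span DE.
Simple-span end rotations at D and E under the given loads:
  at D: point load 88.4 at a = 7.88: Pab(L + b)/(6LEI) = 146.2/EI
  at E: point load 88.4 at a = 7.88: Pab(L + a)/(6LEI) = 243.9/EI
  at D: UDL 22: wL³/(24EI) = 668.2/EI
  at E: UDL 22: wL³/(24EI) = 668.2/EI
  θ_D0 = 814.5/EI,  θ_E0 = 912.1/EI
Flexibility coefficients: a unit moment at one end gives L/(3EI) there and L/(6EI) at the far end, so f₁₁ = f₂₂ = 3/EI and f₁₂ = f₂₁ = 1.5/EI.
Compatibility — zero rotation at each built-in end:
  3 M_D + 1.5 M_E = 814.5
  1.5 M_D + 3 M_E = 912.1
Solving the pair gives M_D = 159.3 kN·m and M_E = 224.4 kN·m (hogging).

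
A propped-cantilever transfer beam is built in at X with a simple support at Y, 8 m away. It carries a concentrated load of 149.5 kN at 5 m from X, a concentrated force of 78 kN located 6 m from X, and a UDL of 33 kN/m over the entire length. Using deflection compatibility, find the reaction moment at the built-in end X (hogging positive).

M_X = 529.8 kN·m

Choose R_Y as the redundant. The primary structure is the cantilever fixed at X.
Free-end deflection of the primary structure under the applied loading (downward +):
  point load 149.5 at a = 5: Pa²(3L − a)/(6EI) = 11835/EI
  point load 78 at a = 6: Pa²(3L − a)/(6EI) = 8424/EI
  UDL 33: wL⁴/(8EI) = 16896/EI
  δ_0 = 37155/EI
Flexibility coefficient — unit upward force at Y: δ_{YY} = L³/(3EI) = 170.7/EI.
Compatibility at Y: δ_0 − R_Y·δ_{YY} = 0, so R_Y = 37155/170.7 = 217.7 kN.
Moment equilibrium about X: M_X = Σ(load moments about X) − R_Y·L = 2272 − 217.7×8 = 529.8 kN·m.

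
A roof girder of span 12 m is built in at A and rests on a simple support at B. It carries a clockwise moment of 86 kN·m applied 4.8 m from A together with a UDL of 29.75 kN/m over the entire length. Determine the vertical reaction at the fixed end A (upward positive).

Choose R_B as the redundant. The primary structure is the cantilever fixed at A.
Free-end deflection of the primary structure under the applied loading (downward +):
  clockwise couple 86 at a = 4.8: M₀a(2L − a)/(2EI) = 3963/EI
  UDL 29.75: wL⁴/(8EI) = 77112/EI
  δ_0 = 81075/EI
Tip deflection under a unit load at B: L³/(3EI) = 576/EI.
Compatibility at B: δ_0 − R_B·δ_{BB} = 0, so R_B = 81075/576 = 140.8 kN.
Vertical equilibrium: R_A = ΣP − R_B = 357 − 140.8 = 216.2 kN.

R_A = 216.2 kN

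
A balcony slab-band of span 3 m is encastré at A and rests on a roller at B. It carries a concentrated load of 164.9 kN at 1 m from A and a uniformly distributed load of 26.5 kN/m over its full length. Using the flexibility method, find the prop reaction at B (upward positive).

R_B = 54.24 kN

Choose R_B as the redundant. The primary structure is the cantilever fixed at A.
Free-end deflection of the primary structure under the applied loading (downward +):
  point load 164.9 at a = 1: Pa²(3L − a)/(6EI) = 219.9/EI
  UDL 26.5: wL⁴/(8EI) = 268.3/EI
  δ_0 = 488.2/EI
Flexibility coefficient — unit upward force at B: δ_{BB} = L³/(3EI) = 9/EI.
Compatibility at B: δ_0 − R_B·δ_{BB} = 0, so R_B = 488.2/9 = 54.24 kN.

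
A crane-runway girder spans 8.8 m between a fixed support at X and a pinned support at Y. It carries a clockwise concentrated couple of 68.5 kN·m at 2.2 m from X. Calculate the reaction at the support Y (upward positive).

Release the roller at Y. Primary structure: cantilever fixed at X.
Downward deflection at the released point Y due to the loads:
  clockwise couple 68.5 at a = 2.2: M₀a(2L − a)/(2EI) = 1160/EI
Tip deflection under a unit load at Y: L³/(3EI) = 227.2/EI.
The prop prevents deflection at Y: R_Y = δ_0/δ_{YY} = 1160/227.2 = 5.108 kN.

R_Y = 5.108 kN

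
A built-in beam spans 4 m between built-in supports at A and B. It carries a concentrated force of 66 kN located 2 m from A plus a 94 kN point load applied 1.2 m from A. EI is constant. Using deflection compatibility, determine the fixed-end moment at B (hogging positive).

M_B = 56.69 kN·m

Take the two fixed-end moments M_A, M_B as redundants; the released structure is the simple span AB.
Simple-span end rotations at A and B under the given loads:
  at A: point load 66 at a = 2: Pab(L + b)/(6LEI) = 66/EI
  at B: point load 66 at a = 2: Pab(L + a)/(6LEI) = 66/EI
  at A: point load 94 at a = 1.2: Pab(L + b)/(6LEI) = 89.49/EI
  at B: point load 94 at a = 1.2: Pab(L + a)/(6LEI) = 68.43/EI
  θ_A0 = 155.5/EI,  θ_B0 = 134.4/EI
Flexibility coefficients: a unit moment at one end gives L/(3EI) there and L/(6EI) at the far end, so f₁₁ = f₂₂ = 1.333/EI and f₁₂ = f₂₁ = 0.6667/EI.
Compatibility — zero rotation at each built-in end:
  1.333 M_A + 0.6667 M_B = 155.5
  0.6667 M_A + 1.333 M_B = 134.4
Solving the pair gives M_A = 88.27 kN·m and M_B = 56.69 kN·m (hogging).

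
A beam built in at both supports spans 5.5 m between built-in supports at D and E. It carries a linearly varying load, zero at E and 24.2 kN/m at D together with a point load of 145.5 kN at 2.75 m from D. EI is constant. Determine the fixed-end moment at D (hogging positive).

Take the two fixed-end moments M_D, M_E as redundants; the released structure is the simple span DE.
On the primary (simply-supported) span, the end slopes from the loading are:
  at D: triangular load, peak 24.2: w₀L³/(45EI) = 89.47/EI
  at E: triangular load, peak 24.2: 7w₀L³/(360EI) = 78.29/EI
  at D: point load 145.5 at a = 2.75: Pab(L + b)/(6LEI) = 275.1/EI
  at E: point load 145.5 at a = 2.75: Pab(L + a)/(6LEI) = 275.1/EI
  θ_D0 = 364.6/EI,  θ_E0 = 353.4/EI
Flexibility coefficients: a unit moment at one end gives L/(3EI) there and L/(6EI) at the far end, so f₁₁ = f₂₂ = 1.833/EI and f₁₂ = f₂₁ = 0.9167/EI.
Compatibility — zero rotation at each built-in end:
  1.833 M_D + 0.9167 M_E = 364.6
  0.9167 M_D + 1.833 M_E = 353.4
Solving the pair gives M_D = 136.6 kN·m and M_E = 124.4 kN·m (hogging).

M_D = 136.6 kN·m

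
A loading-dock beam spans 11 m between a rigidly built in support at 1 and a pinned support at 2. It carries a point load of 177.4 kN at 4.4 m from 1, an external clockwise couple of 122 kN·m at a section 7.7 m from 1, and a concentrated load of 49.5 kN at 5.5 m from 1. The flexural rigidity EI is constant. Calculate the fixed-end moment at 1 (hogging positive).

Release the roller at 2. Primary structure: cantilever fixed at 1.
Deflection at 2 on the released cantilever, summing each load's contribution:
  point load 177.4 at a = 4.4: Pa²(3L − a)/(6EI) = 16371/EI
  clockwise couple 122 at a = 7.7: M₀a(2L − a)/(2EI) = 6717/EI
  point load 49.5 at a = 5.5: Pa²(3L − a)/(6EI) = 6863/EI
  δ_0 = 29951/EI
Tip deflection under a unit load at 2: L³/(3EI) = 443.7/EI.
The prop prevents deflection at 2: R_2 = δ_0/δ_{22} = 29951/443.7 = 67.51 kN.
Moment equilibrium about 1: M_1 = Σ(load moments about 1) − R_2·L = 1175 − 67.51×11 = 432.2 kN·m.

M_1 = 432.2 kN·m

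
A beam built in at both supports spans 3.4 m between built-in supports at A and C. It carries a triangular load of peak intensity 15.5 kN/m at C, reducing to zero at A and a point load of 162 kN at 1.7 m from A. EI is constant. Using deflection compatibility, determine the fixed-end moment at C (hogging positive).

M_C = 77.81 kN·m

Release both end moments; the primary structure is a simply-supported span AC with redundants M_A and M_C.
Simple-span end rotations at A and C under the given loads:
  at A: triangular load, peak 15.5: 7w₀L³/(360EI) = 11.85/EI
  at C: triangular load, peak 15.5: w₀L³/(45EI) = 13.54/EI
  at A: point load 162 at a = 1.7: Pab(L + b)/(6LEI) = 117/EI
  at C: point load 162 at a = 1.7: Pab(L + a)/(6LEI) = 117/EI
  θ_A0 = 128.9/EI,  θ_C0 = 130.6/EI
Flexibility coefficients: a unit moment at one end gives L/(3EI) there and L/(6EI) at the far end, so f₁₁ = f₂₂ = 1.133/EI and f₁₂ = f₂₁ = 0.5667/EI.
Compatibility — zero rotation at each built-in end:
  1.133 M_A + 0.5667 M_C = 128.9
  0.5667 M_A + 1.133 M_C = 130.6
Solving the pair gives M_A = 74.82 kN·m and M_C = 77.81 kN·m (hogging).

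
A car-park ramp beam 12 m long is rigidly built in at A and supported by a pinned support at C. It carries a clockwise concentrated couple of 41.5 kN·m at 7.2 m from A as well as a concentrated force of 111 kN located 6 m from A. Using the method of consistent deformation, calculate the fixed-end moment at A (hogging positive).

M_A = 239 kN·m

Release the roller at C. Primary structure: cantilever fixed at A.
Primary-structure tip deflection at C by superposition:
  clockwise couple 41.5 at a = 7.2: M₀a(2L − a)/(2EI) = 2510/EI
  point load 111 at a = 6: Pa²(3L − a)/(6EI) = 19980/EI
  δ_0 = 22490/EI
Flexibility coefficient — unit upward force at C: δ_{CC} = L³/(3EI) = 576/EI.
Compatibility at C: δ_0 − R_C·δ_{CC} = 0, so R_C = 22490/576 = 39.05 kN.
Moment equilibrium about A: M_A = Σ(load moments about A) − R_C·L = 707.5 − 39.05×12 = 239 kN·m.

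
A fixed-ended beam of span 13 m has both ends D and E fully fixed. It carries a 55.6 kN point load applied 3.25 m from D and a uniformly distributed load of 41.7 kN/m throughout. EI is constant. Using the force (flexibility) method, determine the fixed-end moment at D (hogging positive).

M_D = 688.9 kN·m

Take the two fixed-end moments M_D, M_E as redundants; the released structure is the simple span DE.
Simple-span end rotations at D and E under the given loads:
  at D: point load 55.6 at a = 3.25: Pab(L + b)/(6LEI) = 513.9/EI
  at E: point load 55.6 at a = 3.25: Pab(L + a)/(6LEI) = 367/EI
  at D: UDL 41.7: wL³/(24EI) = 3817/EI
  at E: UDL 41.7: wL³/(24EI) = 3817/EI
  θ_D0 = 4331/EI,  θ_E0 = 4184/EI
Flexibility coefficients: a unit moment at one end gives L/(3EI) there and L/(6EI) at the far end, so f₁₁ = f₂₂ = 4.333/EI and f₁₂ = f₂₁ = 2.167/EI.
Compatibility — zero rotation at each built-in end:
  4.333 M_D + 2.167 M_E = 4331
  2.167 M_D + 4.333 M_E = 4184
Solving the pair gives M_D = 688.9 kN·m and M_E = 621.2 kN·m (hogging).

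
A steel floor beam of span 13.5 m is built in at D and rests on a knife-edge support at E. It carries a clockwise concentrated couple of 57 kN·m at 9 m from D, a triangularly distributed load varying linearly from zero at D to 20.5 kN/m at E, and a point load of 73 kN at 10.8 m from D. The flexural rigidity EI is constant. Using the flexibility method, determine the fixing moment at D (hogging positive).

Remove the prop at E; the released (primary) structure is a cantilever built in at D.
Free-end deflection of the primary structure under the applied loading (downward +):
  clockwise couple 57 at a = 9: M₀a(2L − a)/(2EI) = 4617/EI
  triangular load, peak 20.5 at the free end: 11w₀L⁴/(120EI) = 62417/EI
  point load 73 at a = 10.8: Pa²(3L − a)/(6EI) = 42148/EI
  δ_0 = 109182/EI
Tip deflection under a unit load at E: L³/(3EI) = 820.1/EI.
The prop prevents deflection at E: R_E = δ_0/δ_{EE} = 109182/820.1 = 133.1 kN.
Moment equilibrium about D: M_D = Σ(load moments about D) − R_E·L = 2091 − 133.1×13.5 = 293.5 kN·m.

M_D = 293.5 kN·m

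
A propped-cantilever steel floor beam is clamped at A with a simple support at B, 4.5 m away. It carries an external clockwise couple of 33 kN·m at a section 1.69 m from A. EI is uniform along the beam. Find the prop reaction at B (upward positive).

R_B = 6.711 kN

Choose R_B as the redundant. The primary structure is the cantilever fixed at A.
Free-end deflection of the primary structure under the applied loading (downward +):
  clockwise couple 33 at a = 1.69: M₀a(2L − a)/(2EI) = 203.8/EI
Flexibility coefficient — unit upward force at B: δ_{BB} = L³/(3EI) = 30.38/EI.
Compatibility at B: δ_0 − R_B·δ_{BB} = 0, so R_B = 203.8/30.38 = 6.711 kN.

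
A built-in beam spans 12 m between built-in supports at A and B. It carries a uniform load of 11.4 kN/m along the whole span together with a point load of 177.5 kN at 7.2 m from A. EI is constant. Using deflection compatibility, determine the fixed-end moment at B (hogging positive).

M_B = 443.5 kN·m

Take the two fixed-end moments M_A, M_B as redundants; the released structure is the simple span AB.
End rotations of the released simple span under the applied load (×1/EI):
  at A: UDL 11.4: wL³/(24EI) = 820.8/EI
  at B: UDL 11.4: wL³/(24EI) = 820.8/EI
  at A: point load 177.5 at a = 7.2: Pab(L + b)/(6LEI) = 1431/EI
  at B: point load 177.5 at a = 7.2: Pab(L + a)/(6LEI) = 1636/EI
  θ_A0 = 2252/EI,  θ_B0 = 2457/EI
Flexibility coefficients: a unit moment at one end gives L/(3EI) there and L/(6EI) at the far end, so f₁₁ = f₂₂ = 4/EI and f₁₂ = f₂₁ = 2/EI.
Compatibility — zero rotation at each built-in end:
  4 M_A + 2 M_B = 2252
  2 M_A + 4 M_B = 2457
Solving the pair gives M_A = 341.3 kN·m and M_B = 443.5 kN·m (hogging).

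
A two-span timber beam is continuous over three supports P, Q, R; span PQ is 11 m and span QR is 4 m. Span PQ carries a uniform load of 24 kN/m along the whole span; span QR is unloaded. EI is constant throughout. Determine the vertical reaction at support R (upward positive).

Take M_Q as the redundant. Released structure: two simple spans PQ and QR with a hinge at Q.
End slopes at the hinge Q, treating each span as simply supported:
  span PQ: UDL 24: wL³/(24EI) = 1331/EI
  relative rotation θ_0 = (1331 + 0)/EI = 1331/EI
A unit hogging moment at Q produces rotation L₁/(3EI) + L₂/(3EI) = 5/EI.
Compatibility: M_Q·(L₁+L₂)/(3EI) = θ_0, giving M_Q = 266.2 kN·m (hogging).
Span QR, ΣM about R: R_Q^{QR}·4 = 0 + 266.2, so R_Q^{QR} = 66.55 kN and R_R = 0 − 66.55 = -66.55 kN.

R_R = -66.55 kN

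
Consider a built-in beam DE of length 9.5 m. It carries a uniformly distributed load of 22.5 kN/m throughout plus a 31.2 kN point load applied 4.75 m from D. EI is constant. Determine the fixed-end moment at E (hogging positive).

Take the two fixed-end moments M_D, M_E as redundants; the released structure is the simple span DE.
Simple-span end rotations at D and E under the given loads:
  at D: UDL 22.5: wL³/(24EI) = 803.8/EI
  at E: UDL 22.5: wL³/(24EI) = 803.8/EI
  at D: point load 31.2 at a = 4.75: Pab(L + b)/(6LEI) = 176/EI
  at E: point load 31.2 at a = 4.75: Pab(L + a)/(6LEI) = 176/EI
  θ_D0 = 979.8/EI,  θ_E0 = 979.8/EI
Flexibility coefficients: a unit moment at one end gives L/(3EI) there and L/(6EI) at the far end, so f₁₁ = f₂₂ = 3.167/EI and f₁₂ = f₂₁ = 1.583/EI.
Compatibility — zero rotation at each built-in end:
  3.167 M_D + 1.583 M_E = 979.8
  1.583 M_D + 3.167 M_E = 979.8
Solving the pair gives M_D = 206.3 kN·m and M_E = 206.3 kN·m (hogging).

M_E = 206.3 kN·m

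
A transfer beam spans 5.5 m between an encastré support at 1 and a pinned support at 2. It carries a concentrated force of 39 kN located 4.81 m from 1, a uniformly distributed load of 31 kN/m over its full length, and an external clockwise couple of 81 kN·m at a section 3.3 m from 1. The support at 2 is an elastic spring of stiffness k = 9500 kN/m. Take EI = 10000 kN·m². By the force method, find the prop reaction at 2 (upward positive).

Remove the prop at 2; the released (primary) structure is a cantilever built in at 1.
Primary-structure tip deflection at 2 by superposition:
  point load 39 at a = 4.81: Pa²(3L − a)/(6EI) = 1758/EI
  UDL 31: wL⁴/(8EI) = 3546/EI
  clockwise couple 81 at a = 3.3: M₀a(2L − a)/(2EI) = 1029/EI
  δ_0 = 6333/EI
Flexibility coefficient — unit upward force at 2: δ_{22} = L³/(3EI) = 55.46/EI.
With EI = 10000 kN·m²: δ_0 = 0.6333 m and δ_{22} = 0.005546 m/kN.
Compatibility — the spring shortens by R_2/k under the reaction it provides: δ_0 − R_2·δ_{22} = R_2/k. With 1/k = 0.000105 m/kN, R_2 = δ_0 / (δ_{22} + 1/k) = 0.6333 / (0.005546 + 0.000105) = 112.1 kN.

R_2 = 112.1 kN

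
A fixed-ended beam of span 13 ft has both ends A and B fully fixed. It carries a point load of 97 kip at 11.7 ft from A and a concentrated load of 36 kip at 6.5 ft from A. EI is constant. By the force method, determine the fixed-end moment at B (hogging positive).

Release both end moments; the primary structure is a simply-supported span AB with redundants M_A and M_B.
Simple-span end rotations at A and B under the given loads:
  at A: point load 97 at a = 11.7: Pab(L + b)/(6LEI) = 270.5/EI
  at B: point load 97 at a = 11.7: Pab(L + a)/(6LEI) = 467.2/EI
  at A: point load 36 at a = 6.5: Pab(L + b)/(6LEI) = 380.2/EI
  at B: point load 36 at a = 6.5: Pab(L + a)/(6LEI) = 380.2/EI
  θ_A0 = 650.7/EI,  θ_B0 = 847.5/EI
Flexibility coefficients: a unit moment at one end gives L/(3EI) there and L/(6EI) at the far end, so f₁₁ = f₂₂ = 4.333/EI and f₁₂ = f₂₁ = 2.167/EI.
Compatibility — zero rotation at each built-in end:
  4.333 M_A + 2.167 M_B = 650.7
  2.167 M_A + 4.333 M_B = 847.5
Solving the pair gives M_A = 69.85 kip·ft and M_B = 160.6 kip·ft (hogging).

M_B = 160.6 kip·ft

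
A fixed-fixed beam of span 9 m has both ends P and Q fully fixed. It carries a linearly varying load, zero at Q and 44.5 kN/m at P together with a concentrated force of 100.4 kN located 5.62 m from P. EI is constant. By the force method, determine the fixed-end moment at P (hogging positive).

Take the two fixed-end moments M_P, M_Q as redundants; the released structure is the simple span PQ.
On the primary (simply-supported) span, the end slopes from the loading are:
  at P: triangular load, peak 44.5: w₀L³/(45EI) = 720.9/EI
  at Q: triangular load, peak 44.5: 7w₀L³/(360EI) = 630.8/EI
  at P: point load 100.4 at a = 5.62: Pab(L + b)/(6LEI) = 437.2/EI
  at Q: point load 100.4 at a = 5.62: Pab(L + a)/(6LEI) = 516.3/EI
  θ_P0 = 1158/EI,  θ_Q0 = 1147/EI
Flexibility coefficients: a unit moment at one end gives L/(3EI) there and L/(6EI) at the far end, so f₁₁ = f₂₂ = 3/EI and f₁₂ = f₂₁ = 1.5/EI.
Compatibility — zero rotation at each built-in end:
  3 M_P + 1.5 M_Q = 1158
  1.5 M_P + 3 M_Q = 1147
Solving the pair gives M_P = 259.8 kN·m and M_Q = 252.5 kN·m (hogging).

M_P = 259.8 kN·m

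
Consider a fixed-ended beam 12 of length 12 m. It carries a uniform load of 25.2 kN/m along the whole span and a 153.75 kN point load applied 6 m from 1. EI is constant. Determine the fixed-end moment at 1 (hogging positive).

M_1 = 533 kN·m

Release both end moments; the primary structure is a simply-supported span 12 with redundants M_1 and M_2.
Simple-span end rotations at 1 and 2 under the given loads:
  at 1: UDL 25.2: wL³/(24EI) = 1814/EI
  at 2: UDL 25.2: wL³/(24EI) = 1814/EI
  at 1: point load 153.75 at a = 6: Pab(L + b)/(6LEI) = 1384/EI
  at 2: point load 153.75 at a = 6: Pab(L + a)/(6LEI) = 1384/EI
  θ_10 = 3198/EI,  θ_20 = 3198/EI
Flexibility coefficients: a unit moment at one end gives L/(3EI) there and L/(6EI) at the far end, so f₁₁ = f₂₂ = 4/EI and f₁₂ = f₂₁ = 2/EI.
Compatibility — zero rotation at each built-in end:
  4 M_1 + 2 M_2 = 3198
  2 M_1 + 4 M_2 = 3198
Solving the pair gives M_1 = 533 kN·m and M_2 = 533 kN·m (hogging).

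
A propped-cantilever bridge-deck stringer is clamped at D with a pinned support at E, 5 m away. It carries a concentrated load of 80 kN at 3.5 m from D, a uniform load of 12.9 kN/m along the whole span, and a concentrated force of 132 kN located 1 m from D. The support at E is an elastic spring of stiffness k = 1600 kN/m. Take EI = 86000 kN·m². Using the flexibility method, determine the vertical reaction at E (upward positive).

R_E = 33.48 kN

Release the roller at E. Primary structure: cantilever fixed at D.
Primary-structure tip deflection at E by superposition:
  point load 80 at a = 3.5: Pa²(3L − a)/(6EI) = 1878/EI
  UDL 12.9: wL⁴/(8EI) = 1008/EI
  point load 132 at a = 1: Pa²(3L − a)/(6EI) = 308/EI
  δ_0 = 3194/EI
Tip deflection under a unit load at E: L³/(3EI) = 41.67/EI.
With EI = 86000 kN·m²: δ_0 = 0.037141 m and δ_{EE} = 0.000484 m/kN.
Compatibility — the spring shortens by R_E/k under the reaction it provides: δ_0 − R_E·δ_{EE} = R_E/k. With 1/k = 0.000625 m/kN, R_E = δ_0 / (δ_{EE} + 1/k) = 0.037141 / (0.000484 + 0.000625) = 33.48 kN.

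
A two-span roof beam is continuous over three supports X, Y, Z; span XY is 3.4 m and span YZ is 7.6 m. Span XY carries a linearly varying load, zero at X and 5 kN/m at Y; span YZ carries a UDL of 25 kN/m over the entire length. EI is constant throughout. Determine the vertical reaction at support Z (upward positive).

Take M_Y as the redundant. Released structure: two simple spans XY and YZ with a hinge at Y.
Discontinuity in slope at Y on the released structure — sum the simple-span end rotations:
  span XY: triangular load, peak 5: w₀L³/(45EI) = 4.367/EI
  span YZ: UDL 25: wL³/(24EI) = 457.3/EI
  relative rotation θ_0 = (4.367 + 457.3)/EI = 461.6/EI
A unit hogging moment at Y produces rotation L₁/(3EI) + L₂/(3EI) = 3.667/EI.
Slope continuity at Y: θ_0 = M_Y·3.667/EI, so M_Y = 461.6/3.667 = 125.9 kN·m (hogging).
Span YZ, ΣM about Z: R_Y^{YZ}·7.6 = 722 + 125.9, so R_Y^{YZ} = 111.6 kN and R_Z = 190 − 111.6 = 78.43 kN.

R_Z = 78.43 kN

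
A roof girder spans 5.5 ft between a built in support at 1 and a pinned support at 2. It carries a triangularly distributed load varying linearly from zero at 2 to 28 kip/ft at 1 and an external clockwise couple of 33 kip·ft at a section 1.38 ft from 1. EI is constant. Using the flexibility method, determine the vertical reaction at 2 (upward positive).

Release the roller at 2. Primary structure: cantilever fixed at 1.
Primary-structure tip deflection at 2 by superposition:
  triangular load, peak 28 at the fixed end: w₀L⁴/(30EI) = 854.1/EI
  clockwise couple 33 at a = 1.38: M₀a(2L − a)/(2EI) = 219/EI
  δ_0 = 1073/EI
Flexibility coefficient — unit upward force at 2: δ_{22} = L³/(3EI) = 55.46/EI.
Compatibility at 2: δ_0 − R_2·δ_{22} = 0, so R_2 = 1073/55.46 = 19.35 kip.

R_2 = 19.35 kip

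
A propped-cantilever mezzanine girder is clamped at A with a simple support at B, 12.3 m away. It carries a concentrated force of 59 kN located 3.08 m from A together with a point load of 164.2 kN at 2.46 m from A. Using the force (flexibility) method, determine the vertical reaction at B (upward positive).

Take the reaction at B as the redundant and release it; the primary structure is a cantilever fixed at A.
Primary-structure tip deflection at B by superposition:
  point load 59 at a = 3.08: Pa²(3L − a)/(6EI) = 3155/EI
  point load 164.2 at a = 2.46: Pa²(3L − a)/(6EI) = 5704/EI
  δ_0 = 8859/EI
Flexibility coefficient — unit upward force at B: δ_{BB} = L³/(3EI) = 620.3/EI.
The prop prevents deflection at B: R_B = δ_0/δ_{BB} = 8859/620.3 = 14.28 kN.

R_B = 14.28 kN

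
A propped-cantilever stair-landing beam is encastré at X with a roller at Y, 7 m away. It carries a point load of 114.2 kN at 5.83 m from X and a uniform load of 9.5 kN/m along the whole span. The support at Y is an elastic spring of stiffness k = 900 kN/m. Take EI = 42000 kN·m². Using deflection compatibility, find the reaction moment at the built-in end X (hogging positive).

Choose R_Y as the redundant. The primary structure is the cantilever fixed at X.
Downward deflection at the released point Y due to the loads:
  point load 114.2 at a = 5.83: Pa²(3L − a)/(6EI) = 9814/EI
  UDL 9.5: wL⁴/(8EI) = 2851/EI
  δ_0 = 12665/EI
Tip deflection under a unit load at Y: L³/(3EI) = 114.3/EI.
With EI = 42000 kN·m²: δ_0 = 0.30155 m and δ_{YY} = 0.002722 m/kN.
Compatibility — the spring shortens by R_Y/k under the reaction it provides: δ_0 − R_Y·δ_{YY} = R_Y/k. With 1/k = 0.001111 m/kN, R_Y = δ_0 / (δ_{YY} + 1/k) = 0.30155 / (0.002722 + 0.001111) = 78.66 kN.
Moment equilibrium about X: M_X = Σ(load moments about X) − R_Y·L = 898.5 − 78.66×7 = 347.9 kN·m.

M_X = 347.9 kN·m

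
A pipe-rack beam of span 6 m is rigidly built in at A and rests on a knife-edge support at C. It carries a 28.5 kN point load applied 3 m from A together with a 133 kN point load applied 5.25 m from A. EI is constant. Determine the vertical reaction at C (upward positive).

R_C = 117.1 kN

Choose R_C as the redundant. The primary structure is the cantilever fixed at A.
Primary-structure tip deflection at C by superposition:
  point load 28.5 at a = 3: Pa²(3L − a)/(6EI) = 641.2/EI
  point load 133 at a = 5.25: Pa²(3L − a)/(6EI) = 7790/EI
  δ_0 = 8431/EI
Flexibility coefficient — unit upward force at C: δ_{CC} = L³/(3EI) = 72/EI.
The prop prevents deflection at C: R_C = δ_0/δ_{CC} = 8431/72 = 117.1 kN.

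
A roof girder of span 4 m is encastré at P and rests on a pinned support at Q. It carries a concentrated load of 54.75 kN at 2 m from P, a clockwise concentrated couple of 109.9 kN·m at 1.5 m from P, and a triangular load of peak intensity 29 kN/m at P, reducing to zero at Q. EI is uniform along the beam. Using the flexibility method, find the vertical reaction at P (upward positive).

R_P = 58.93 kN

Remove the prop at Q; the released (primary) structure is a cantilever built in at P.
Downward deflection at the released point Q due to the loads:
  point load 54.75 at a = 2: Pa²(3L − a)/(6EI) = 365/EI
  clockwise couple 109.9 at a = 1.5: M₀a(2L − a)/(2EI) = 535.8/EI
  triangular load, peak 29 at the fixed end: w₀L⁴/(30EI) = 247.5/EI
  δ_0 = 1148/EI
Tip deflection under a unit load at Q: L³/(3EI) = 21.33/EI.
Compatibility at Q: δ_0 − R_Q·δ_{QQ} = 0, so R_Q = 1148/21.33 = 53.82 kN.
Vertical equilibrium: R_P = ΣP − R_Q = 112.8 − 53.82 = 58.93 kN.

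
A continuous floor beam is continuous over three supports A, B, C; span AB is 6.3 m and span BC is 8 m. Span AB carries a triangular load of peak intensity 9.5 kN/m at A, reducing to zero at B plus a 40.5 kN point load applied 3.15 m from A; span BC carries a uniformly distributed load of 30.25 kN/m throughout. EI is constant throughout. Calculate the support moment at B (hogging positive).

M_B = 166.2 kN·m

Release continuity at B by inserting a hinge; the redundant is the internal moment M_B. The primary structure is two simply-supported spans AB and BC.
End slopes at the hinge B, treating each span as simply supported:
  span AB: triangular load, peak 9.5: 7w₀L³/(360EI) = 46.19/EI
  span AB: point load 40.5 at a = 3.15: Pab(L + a)/(6LEI) = 100.5/EI
  span BC: UDL 30.25: wL³/(24EI) = 645.3/EI
  relative rotation θ_0 = (146.7 + 645.3)/EI = 792/EI
A unit hogging moment at B produces rotation L₁/(3EI) + L₂/(3EI) = 4.767/EI.
Compatibility: M_B·(L₁+L₂)/(3EI) = θ_0, giving M_B = 166.2 kN·m (hogging).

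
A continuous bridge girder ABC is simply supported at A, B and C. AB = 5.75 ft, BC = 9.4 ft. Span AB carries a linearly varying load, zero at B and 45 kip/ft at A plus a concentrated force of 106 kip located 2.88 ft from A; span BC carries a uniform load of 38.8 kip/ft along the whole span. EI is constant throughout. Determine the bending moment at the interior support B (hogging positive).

M_B = 342.2 kip·ft

Take M_B as the redundant. Released structure: two simple spans AB and BC with a hinge at B.
Rotations at B on the released spans (each span's end-slope, ×1/EI):
  span AB: triangular load, peak 45: 7w₀L³/(360EI) = 166.3/EI
  span AB: point load 106 at a = 2.88: Pab(L + a)/(6LEI) = 219.2/EI
  span BC: UDL 38.8: wL³/(24EI) = 1343/EI
  relative rotation θ_0 = (385.5 + 1343)/EI = 1728/EI
A unit hogging moment at B produces rotation L₁/(3EI) + L₂/(3EI) = 5.05/EI.
Compatibility: M_B·(L₁+L₂)/(3EI) = θ_0, giving M_B = 342.2 kip·ft (hogging).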